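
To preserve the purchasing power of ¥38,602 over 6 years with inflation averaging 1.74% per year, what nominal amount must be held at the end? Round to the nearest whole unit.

¥42,811

Cumulative price-level factor: (1+1.74%)^6 ≈ 1.1090481450.
The nominal amount required is ¥38,602 scaled up by that factor.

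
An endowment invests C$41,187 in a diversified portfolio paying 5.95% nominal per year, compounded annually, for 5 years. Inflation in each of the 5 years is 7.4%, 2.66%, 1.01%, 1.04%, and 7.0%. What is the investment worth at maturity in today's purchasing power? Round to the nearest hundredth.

Nominal value at maturity: C$41,187 × (1 + 5.95%)^5 ≈ C$54,987.63.
Price-level factor over 5 years: 1.074 × 1.0266 × 1.0101 × 1.0104 × 1.070 ≈ 1.2040569466.
The maturity value deflated by that factor is the answer in today's purchasing power.

C$45,668.63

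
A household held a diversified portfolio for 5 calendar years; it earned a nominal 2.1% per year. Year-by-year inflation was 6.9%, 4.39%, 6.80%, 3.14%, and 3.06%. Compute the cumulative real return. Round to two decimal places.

-12.42%

Cumulative inflation factor: 1.069 × 1.0439 × 1.0680 × 1.0314 × 1.0306 ≈ 1.26685.
Nominal growth factor: 1.10950. Real growth factor = 1.10950 / 1.26685 ≈ 0.87580.
Total real return ≈ -12.4203%.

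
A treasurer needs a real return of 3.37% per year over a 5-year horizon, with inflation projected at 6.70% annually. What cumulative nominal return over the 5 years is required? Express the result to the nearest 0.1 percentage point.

Required annual nominal rate: (1+3.37%)(1+6.70%) − 1 = 10.29579%.
Cumulative over 5 years: (1 + 0.1029579)^5 − 1 ≈ 0.63228.

63.2%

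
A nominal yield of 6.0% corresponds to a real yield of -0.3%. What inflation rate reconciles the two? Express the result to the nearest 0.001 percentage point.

From (1+r_nom) = (1+r_real)(1+π), we get 1+π = (1 + 6.0%)/(1 − 0.3%) = 1.060/0.997 ≈ 1.06319.
So π ≈ 6.3190%.

6.319%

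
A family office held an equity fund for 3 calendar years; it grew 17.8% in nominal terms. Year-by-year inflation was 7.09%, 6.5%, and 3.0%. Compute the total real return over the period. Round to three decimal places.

0.279%

Cumulative inflation factor: 1.0709 × 1.065 × 1.030 ≈ 1.17472.
Nominal growth factor: 1.17800. Real growth factor = 1.17800 / 1.17472 ≈ 1.00279.
Total real return ≈ 0.2789%.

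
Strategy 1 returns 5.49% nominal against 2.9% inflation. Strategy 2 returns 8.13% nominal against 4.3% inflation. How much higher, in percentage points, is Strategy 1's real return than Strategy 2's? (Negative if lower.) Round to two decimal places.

-1.16

Strategy 1 real return: 1.0549/1.029 − 1 = 2.517%.
Strategy 2 real return: 1.0813/1.043 − 1 = 3.672%.
Difference: 2.517 − 3.672 = -1.155 pp.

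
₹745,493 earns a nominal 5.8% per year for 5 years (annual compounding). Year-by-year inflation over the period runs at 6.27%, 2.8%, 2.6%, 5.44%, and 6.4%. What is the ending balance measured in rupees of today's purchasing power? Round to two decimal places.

₹785,911.65

Nominal value at maturity: ₹745,493 × (1 + 5.8%)^5 ≈ ₹988,261.57.
Price-level factor over 5 years: 1.0627 × 1.028 × 1.026 × 1.0544 × 1.064 ≈ 1.2574715882.
Dividing the nominal maturity value by the price-level factor gives the value in today's money.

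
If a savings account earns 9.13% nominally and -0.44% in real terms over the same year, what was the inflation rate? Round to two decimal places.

9.61%

From (1+r_nom) = (1+r_real)(1+π), we get 1+π = (1 + 9.13%)/(1 − 0.44%) = 1.0913/0.9956 ≈ 1.09612.
So π ≈ 9.6123%.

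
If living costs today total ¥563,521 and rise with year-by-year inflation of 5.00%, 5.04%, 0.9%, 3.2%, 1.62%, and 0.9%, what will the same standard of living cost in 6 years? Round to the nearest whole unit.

Cumulative price-level factor: 1.0500 × 1.0504 × 1.009 × 1.032 × 1.0162 × 1.009 ≈ 1.1775659315.
The nominal amount required is ¥563,521 scaled up by that factor.

¥663,583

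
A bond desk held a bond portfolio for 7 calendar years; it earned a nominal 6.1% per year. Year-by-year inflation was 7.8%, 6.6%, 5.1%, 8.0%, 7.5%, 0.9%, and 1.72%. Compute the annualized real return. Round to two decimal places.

Cumulative inflation factor: 1.078 × 1.066 × 1.051 × 1.080 × 1.075 × 1.009 × 1.0172 ≈ 1.43916.
Nominal growth factor: 1.51359. Real growth factor = 1.51359 / 1.43916 ≈ 1.05172.
Annualized: 1.05172^(1/7) − 1 ≈ 0.00723.

0.72%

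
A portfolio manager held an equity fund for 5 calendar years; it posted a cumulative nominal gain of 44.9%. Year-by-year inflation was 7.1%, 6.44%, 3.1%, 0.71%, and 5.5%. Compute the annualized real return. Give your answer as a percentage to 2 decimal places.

3.02%

Cumulative inflation factor: 1.071 × 1.0644 × 1.031 × 1.0071 × 1.055 ≈ 1.24876.
Nominal growth factor: 1.44900. Real growth factor = 1.44900 / 1.24876 ≈ 1.16035.
Annualized: 1.16035^(1/5) − 1 ≈ 0.03019.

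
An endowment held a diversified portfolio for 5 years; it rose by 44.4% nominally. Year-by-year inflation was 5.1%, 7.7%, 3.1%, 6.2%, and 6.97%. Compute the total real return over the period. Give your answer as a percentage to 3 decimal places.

8.919%

Cumulative inflation factor: 1.051 × 1.077 × 1.031 × 1.062 × 1.0697 ≈ 1.32576.
Nominal growth factor: 1.44400. Real growth factor = 1.44400 / 1.32576 ≈ 1.08919.
Total real return ≈ 8.9190%.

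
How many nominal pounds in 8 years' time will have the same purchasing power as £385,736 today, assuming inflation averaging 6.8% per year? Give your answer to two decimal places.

Cumulative price-level factor: (1+6.8%)^8 ≈ 1.6926611311.
The nominal amount required is £385,736 scaled up by that factor.

£652,920.33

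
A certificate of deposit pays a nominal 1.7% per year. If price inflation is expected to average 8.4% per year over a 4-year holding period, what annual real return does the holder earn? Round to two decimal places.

With constant rates the annual real return is the same each year: (1+1.7%)/(1+8.4%) − 1 = -0.06181.

-6.18%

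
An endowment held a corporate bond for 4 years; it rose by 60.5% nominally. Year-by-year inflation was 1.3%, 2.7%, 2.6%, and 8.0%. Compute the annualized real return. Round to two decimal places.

Cumulative inflation factor: 1.013 × 1.027 × 1.026 × 1.080 ≈ 1.15279.
Nominal growth factor: 1.60500. Real growth factor = 1.60500 / 1.15279 ≈ 1.39227.
Annualized: 1.39227^(1/4) − 1 ≈ 0.08625.

8.63%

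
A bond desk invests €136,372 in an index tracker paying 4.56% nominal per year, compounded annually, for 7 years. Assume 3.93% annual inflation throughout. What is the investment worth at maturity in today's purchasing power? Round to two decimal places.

Nominal value at maturity: €136,372 × (1 + 4.56%)^7 ≈ €186,330.62.
Price-level factor over 7 years: (1 + 3.93%)^7 ≈ 1.3097442214.
Dividing the nominal maturity value by the price-level factor gives the value in today's money.

€142,264.89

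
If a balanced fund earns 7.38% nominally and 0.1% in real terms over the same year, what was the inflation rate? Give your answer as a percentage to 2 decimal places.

From (1+r_nom) = (1+r_real)(1+π), we get 1+π = (1 + 7.38%)/(1 + 0.1%) = 1.0738/1.001 ≈ 1.07273.
So π ≈ 7.2727%.

7.27%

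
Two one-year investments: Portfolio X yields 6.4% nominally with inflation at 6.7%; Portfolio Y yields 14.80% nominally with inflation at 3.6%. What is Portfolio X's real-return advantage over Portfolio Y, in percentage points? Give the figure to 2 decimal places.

Portfolio X real return: 1.064/1.067 − 1 = -0.281%.
Portfolio Y real return: 1.1480/1.036 − 1 = 10.811%.
Difference: -0.281 − 10.811 = -11.092 pp.

-11.09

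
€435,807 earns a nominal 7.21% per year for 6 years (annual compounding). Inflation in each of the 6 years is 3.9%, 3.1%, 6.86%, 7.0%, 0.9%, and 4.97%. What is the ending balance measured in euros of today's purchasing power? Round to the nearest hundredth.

€510,124.82

Nominal value at maturity: €435,807 × (1 + 7.21%)^6 ≈ €661,768.33.
Price-level factor over 6 years: 1.039 × 1.031 × 1.0686 × 1.070 × 1.009 × 1.0497 ≈ 1.2972674576.
Dividing the nominal maturity value by the price-level factor gives the value in today's money.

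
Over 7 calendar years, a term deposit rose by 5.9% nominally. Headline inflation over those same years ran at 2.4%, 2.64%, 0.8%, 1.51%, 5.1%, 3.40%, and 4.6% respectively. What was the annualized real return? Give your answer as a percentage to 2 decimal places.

Cumulative inflation factor: 1.024 × 1.0264 × 1.008 × 1.0151 × 1.051 × 1.0340 × 1.046 ≈ 1.22248.
Nominal growth factor: 1.05900. Real growth factor = 1.05900 / 1.22248 ≈ 0.86627.
Annualized: 0.86627^(1/7) − 1 ≈ -0.02030.

-2.03%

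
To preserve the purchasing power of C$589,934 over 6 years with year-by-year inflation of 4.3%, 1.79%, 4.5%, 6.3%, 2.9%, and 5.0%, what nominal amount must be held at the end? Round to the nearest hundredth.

C$751,704.38

Cumulative price-level factor: 1.043 × 1.0179 × 1.045 × 1.063 × 1.029 × 1.050 ≈ 1.2742177530.
The nominal amount required is C$589,934 scaled up by that factor.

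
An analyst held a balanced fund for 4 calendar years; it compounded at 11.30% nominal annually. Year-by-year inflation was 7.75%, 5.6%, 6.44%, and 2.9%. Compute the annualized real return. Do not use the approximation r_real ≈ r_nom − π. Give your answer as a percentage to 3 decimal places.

5.340%

Cumulative inflation factor: 1.0775 × 1.056 × 1.0644 × 1.029 ≈ 1.24624.
Nominal growth factor: 1.53455. Real growth factor = 1.53455 / 1.24624 ≈ 1.23134.
Annualized: 1.23134^(1/4) − 1 ≈ 0.05340.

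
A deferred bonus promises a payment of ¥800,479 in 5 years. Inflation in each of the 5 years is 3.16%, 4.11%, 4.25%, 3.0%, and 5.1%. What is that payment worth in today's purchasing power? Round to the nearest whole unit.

Price-level factor over 5 years: 1.0316 × 1.0411 × 1.0425 × 1.030 × 1.051 ≈ 1.2120479025.
Purchasing power today: ¥800,479 divided by that factor.

¥660,435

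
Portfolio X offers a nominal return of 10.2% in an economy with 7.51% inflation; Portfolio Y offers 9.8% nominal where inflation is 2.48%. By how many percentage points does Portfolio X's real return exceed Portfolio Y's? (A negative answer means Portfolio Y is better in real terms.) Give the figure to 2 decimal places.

-4.64

Portfolio X real return: 1.102/1.0751 − 1 = 2.502%.
Portfolio Y real return: 1.098/1.0248 − 1 = 7.143%.
Difference: 2.502 − 7.143 = -4.641 pp.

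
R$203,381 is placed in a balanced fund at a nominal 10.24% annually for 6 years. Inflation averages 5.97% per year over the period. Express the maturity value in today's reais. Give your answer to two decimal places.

Nominal value at maturity: R$203,381 × (1 + 10.24%)^6 ≈ R$365,044.33.
Price-level factor over 6 years: (1 + 5.97%)^6 ≈ 1.4161120099.
Dividing the nominal maturity value by the price-level factor gives the value in today's money.

R$257,779.28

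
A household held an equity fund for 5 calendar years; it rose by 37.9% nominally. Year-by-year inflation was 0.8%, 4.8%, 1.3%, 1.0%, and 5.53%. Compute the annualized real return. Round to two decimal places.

Cumulative inflation factor: 1.008 × 1.048 × 1.013 × 1.010 × 1.0553 ≈ 1.14059.
Nominal growth factor: 1.37900. Real growth factor = 1.37900 / 1.14059 ≈ 1.20903.
Annualized: 1.20903^(1/5) − 1 ≈ 0.03869.

3.87%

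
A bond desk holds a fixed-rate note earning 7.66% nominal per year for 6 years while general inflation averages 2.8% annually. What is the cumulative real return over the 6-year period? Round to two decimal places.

31.94%

The annual real rate is (1+7.66%)/(1+2.8%) − 1 = 4.7276%.
Compounded over 6 years: (1 + 0.047276)^6 − 1 ≈ 0.31937.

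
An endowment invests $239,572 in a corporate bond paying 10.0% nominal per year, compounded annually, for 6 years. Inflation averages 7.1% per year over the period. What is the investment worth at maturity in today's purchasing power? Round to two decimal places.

$281,225.92

Nominal value at maturity: $239,572 × (1 + 10.0%)^6 ≈ $424,416.41.
Price-level factor over 6 years: (1 + 7.1%)^6 ≈ 1.5091653487.
The maturity value deflated by that factor is the answer in today's purchasing power.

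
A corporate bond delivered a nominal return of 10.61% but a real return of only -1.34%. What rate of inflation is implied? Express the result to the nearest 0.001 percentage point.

12.112%

From (1+r_nom) = (1+r_real)(1+π), we get 1+π = (1 + 10.61%)/(1 − 1.34%) = 1.1061/0.9866 ≈ 1.12112.
So π ≈ 12.1123%.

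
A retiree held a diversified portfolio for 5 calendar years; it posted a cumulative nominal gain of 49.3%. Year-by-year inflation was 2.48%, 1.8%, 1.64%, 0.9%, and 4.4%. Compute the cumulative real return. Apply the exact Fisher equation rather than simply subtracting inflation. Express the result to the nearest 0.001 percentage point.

Cumulative inflation factor: 1.0248 × 1.018 × 1.0164 × 1.009 × 1.044 ≈ 1.11697.
Nominal growth factor: 1.49300. Real growth factor = 1.49300 / 1.11697 ≈ 1.33665.
Total real return ≈ 33.6647%.

33.665%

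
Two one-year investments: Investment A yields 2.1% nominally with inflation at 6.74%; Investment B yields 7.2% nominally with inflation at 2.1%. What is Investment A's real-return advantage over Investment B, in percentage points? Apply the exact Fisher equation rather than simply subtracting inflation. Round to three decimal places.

-9.342

Investment A real return: 1.021/1.0674 − 1 = -4.3470%.
Investment B real return: 1.072/1.021 − 1 = 4.9951%.
Difference: -4.3470 − 4.9951 = -9.3421 pp.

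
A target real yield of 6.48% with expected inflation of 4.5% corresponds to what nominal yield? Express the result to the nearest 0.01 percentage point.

11.27%

By the Fisher equation, 1 + r_nom = (1 + 6.48%)(1 + 4.5%) = 1.0648 × 1.045 = 1.112716.
So r_nom = 11.2716%.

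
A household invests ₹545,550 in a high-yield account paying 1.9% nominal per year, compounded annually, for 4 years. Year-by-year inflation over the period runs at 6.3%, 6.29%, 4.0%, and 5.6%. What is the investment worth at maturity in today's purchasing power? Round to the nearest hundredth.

₹474,032.77

Nominal value at maturity: ₹545,550 × (1 + 1.9%)^4 ≈ ₹588,208.50.
Price-level factor over 4 years: 1.063 × 1.0629 × 1.040 × 1.056 ≈ 1.2408604116.
The maturity value deflated by that factor is the answer in today's purchasing power.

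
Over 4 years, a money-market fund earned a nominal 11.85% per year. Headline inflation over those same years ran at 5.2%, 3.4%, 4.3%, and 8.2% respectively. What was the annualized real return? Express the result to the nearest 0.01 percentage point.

Cumulative inflation factor: 1.052 × 1.034 × 1.043 × 1.082 ≈ 1.22757.
Nominal growth factor: 1.56511. Real growth factor = 1.56511 / 1.22757 ≈ 1.27496.
Annualized: 1.27496^(1/4) − 1 ≈ 0.06261.

6.26%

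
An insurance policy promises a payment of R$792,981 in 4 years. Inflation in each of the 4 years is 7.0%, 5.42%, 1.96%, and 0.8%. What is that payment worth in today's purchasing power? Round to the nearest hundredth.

R$684,015.01

Price-level factor over 4 years: 1.070 × 1.0542 × 1.0196 × 1.008 ≈ 1.1593035039.
Purchasing power today: R$792,981 divided by that factor.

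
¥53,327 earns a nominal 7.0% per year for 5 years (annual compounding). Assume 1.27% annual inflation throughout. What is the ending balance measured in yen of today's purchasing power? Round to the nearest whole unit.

¥70,220

Nominal value at maturity: ¥53,327 × (1 + 7.0%)^5 ≈ ¥74,794.
Price-level factor over 5 years: (1 + 1.27%)^5 ≈ 1.0651335142.
Dividing the nominal maturity value by the price-level factor gives the value in today's money.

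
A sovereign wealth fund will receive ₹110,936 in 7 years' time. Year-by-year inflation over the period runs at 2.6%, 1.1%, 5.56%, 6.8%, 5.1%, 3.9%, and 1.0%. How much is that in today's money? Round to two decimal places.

Price-level factor over 7 years: 1.026 × 1.011 × 1.0556 × 1.068 × 1.051 × 1.039 × 1.010 ≈ 1.2897596560.
Purchasing power today: ₹110,936 divided by that factor.

₹86,012.92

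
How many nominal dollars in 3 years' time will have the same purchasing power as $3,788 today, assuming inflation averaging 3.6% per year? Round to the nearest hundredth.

$4,212.01

Cumulative price-level factor: (1+3.6%)^3 = 1.111934656.
The nominal amount required is $3,788 scaled up by that factor.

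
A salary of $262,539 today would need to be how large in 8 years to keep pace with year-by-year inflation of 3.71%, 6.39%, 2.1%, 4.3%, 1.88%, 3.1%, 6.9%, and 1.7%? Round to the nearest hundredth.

$352,266.69

Cumulative price-level factor: 1.0371 × 1.0639 × 1.021 × 1.043 × 1.0188 × 1.031 × 1.069 × 1.017 ≈ 1.3417689987.
The nominal amount required is $262,539 scaled up by that factor.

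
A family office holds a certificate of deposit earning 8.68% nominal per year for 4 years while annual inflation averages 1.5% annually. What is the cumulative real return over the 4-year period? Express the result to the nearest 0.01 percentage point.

31.44%

The annual real rate is (1+8.68%)/(1+1.5%) − 1 = 7.0739%.
Compounded over 4 years: (1 + 0.070739)^4 − 1 ≈ 0.31442.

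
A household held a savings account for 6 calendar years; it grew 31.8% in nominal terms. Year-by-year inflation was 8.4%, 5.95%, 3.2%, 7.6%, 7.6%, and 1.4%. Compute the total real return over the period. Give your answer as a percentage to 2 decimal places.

-5.28%

Cumulative inflation factor: 1.084 × 1.0595 × 1.032 × 1.076 × 1.076 × 1.014 ≈ 1.39147.
Nominal growth factor: 1.31800. Real growth factor = 1.31800 / 1.39147 ≈ 0.94720.
Total real return ≈ -5.2797%.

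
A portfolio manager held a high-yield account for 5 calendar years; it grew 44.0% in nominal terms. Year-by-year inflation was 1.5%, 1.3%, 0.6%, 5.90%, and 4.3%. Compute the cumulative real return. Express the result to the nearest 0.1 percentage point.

Cumulative inflation factor: 1.015 × 1.013 × 1.006 × 1.0590 × 1.043 ≈ 1.14249.
Nominal growth factor: 1.44000. Real growth factor = 1.44000 / 1.14249 ≈ 1.26040.
Total real return ≈ 26.0401%.

26.0%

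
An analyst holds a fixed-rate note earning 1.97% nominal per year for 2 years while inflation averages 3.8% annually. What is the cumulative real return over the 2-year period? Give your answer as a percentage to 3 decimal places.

-3.495%

The annual real rate is (1+1.97%)/(1+3.8%) − 1 = -1.7630%.
Compounded over 2 years: (1 + -0.017630)^2 − 1 ≈ -0.03495.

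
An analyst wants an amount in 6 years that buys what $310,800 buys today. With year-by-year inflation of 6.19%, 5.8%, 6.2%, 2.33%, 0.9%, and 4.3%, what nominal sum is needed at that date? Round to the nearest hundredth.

Cumulative price-level factor: 1.0619 × 1.058 × 1.062 × 1.0233 × 1.009 × 1.043 ≈ 1.2849086537.
The nominal amount required is $310,800 scaled up by that factor.

$399,349.61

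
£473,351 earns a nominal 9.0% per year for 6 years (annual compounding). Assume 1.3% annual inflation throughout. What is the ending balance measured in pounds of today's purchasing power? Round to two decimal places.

£734,658.68

Nominal value at maturity: £473,351 × (1 + 9.0%)^6 ≈ £793,857.01.
Price-level factor over 6 years: (1 + 1.3%)^6 ≈ 1.0805793706.
The maturity value deflated by that factor is the answer in today's purchasing power.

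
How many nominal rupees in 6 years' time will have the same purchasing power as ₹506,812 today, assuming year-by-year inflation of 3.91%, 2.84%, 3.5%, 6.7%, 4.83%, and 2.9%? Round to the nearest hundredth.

Cumulative price-level factor: 1.0391 × 1.0284 × 1.035 × 1.067 × 1.0483 × 1.029 ≈ 1.2729904412.
Multiplying ₹506,812 by the price-level factor gives the future nominal sum.

₹645,166.83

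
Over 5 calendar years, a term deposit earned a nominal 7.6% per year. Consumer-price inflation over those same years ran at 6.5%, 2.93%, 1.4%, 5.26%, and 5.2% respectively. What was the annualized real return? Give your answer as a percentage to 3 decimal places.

3.222%

Cumulative inflation factor: 1.065 × 1.0293 × 1.014 × 1.0526 × 1.052 ≈ 1.23086.
Nominal growth factor: 1.44232. Real growth factor = 1.44232 / 1.23086 ≈ 1.17180.
Annualized: 1.17180^(1/5) − 1 ≈ 0.03222.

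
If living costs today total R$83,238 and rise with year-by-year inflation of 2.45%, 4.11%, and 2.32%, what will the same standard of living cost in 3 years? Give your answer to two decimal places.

R$90,841.98

Cumulative price-level factor: 1.0245 × 1.0411 × 1.0232 ≈ 1.0913522312.
Multiplying R$83,238 by the price-level factor gives the future nominal sum.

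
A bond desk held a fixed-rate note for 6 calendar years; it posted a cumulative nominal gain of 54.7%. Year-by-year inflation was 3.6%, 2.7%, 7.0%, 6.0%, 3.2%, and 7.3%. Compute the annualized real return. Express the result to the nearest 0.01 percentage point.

2.47%

Cumulative inflation factor: 1.036 × 1.027 × 1.070 × 1.060 × 1.032 × 1.073 ≈ 1.33629.
Nominal growth factor: 1.54700. Real growth factor = 1.54700 / 1.33629 ≈ 1.15769.
Annualized: 1.15769^(1/6) − 1 ≈ 0.02470.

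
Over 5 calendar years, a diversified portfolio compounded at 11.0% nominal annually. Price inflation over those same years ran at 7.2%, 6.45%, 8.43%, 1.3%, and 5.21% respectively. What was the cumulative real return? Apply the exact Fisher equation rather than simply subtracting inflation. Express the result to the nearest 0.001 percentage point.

Cumulative inflation factor: 1.072 × 1.0645 × 1.0843 × 1.013 × 1.0521 ≈ 1.31873.
Nominal growth factor: 1.68506. Real growth factor = 1.68506 / 1.31873 ≈ 1.27779.
Total real return ≈ 27.7787%.

27.779%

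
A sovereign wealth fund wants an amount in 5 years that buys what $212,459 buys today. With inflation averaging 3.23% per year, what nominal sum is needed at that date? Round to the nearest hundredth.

$249,060.45

Cumulative price-level factor: (1+3.23%)^5 ≈ 1.1722753601.
Multiplying $212,459 by the price-level factor gives the future nominal sum.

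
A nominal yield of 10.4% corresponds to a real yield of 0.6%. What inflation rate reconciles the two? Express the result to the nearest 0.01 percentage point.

9.74%

From (1+r_nom) = (1+r_real)(1+π), we get 1+π = (1 + 10.4%)/(1 + 0.6%) = 1.104/1.006 ≈ 1.09742.
So π ≈ 9.7416%.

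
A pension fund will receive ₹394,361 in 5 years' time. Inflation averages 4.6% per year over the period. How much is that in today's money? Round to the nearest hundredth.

₹314,945.59

Price-level factor over 5 years: (1 + 4.6%)^5 ≈ 1.2521559532.
Purchasing power today: ₹394,361 divided by that factor.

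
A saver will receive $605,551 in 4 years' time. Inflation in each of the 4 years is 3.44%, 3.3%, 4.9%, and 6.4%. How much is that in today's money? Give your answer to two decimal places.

Price-level factor over 4 years: 1.0344 × 1.033 × 1.049 × 1.064 ≈ 1.1926306040.
Purchasing power today: $605,551 divided by that factor.

$507,743.97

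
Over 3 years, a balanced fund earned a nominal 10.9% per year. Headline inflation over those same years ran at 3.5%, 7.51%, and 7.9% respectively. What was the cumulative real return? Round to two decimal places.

Cumulative inflation factor: 1.035 × 1.0751 × 1.079 ≈ 1.20063.
Nominal growth factor: 1.36394. Real growth factor = 1.36394 / 1.20063 ≈ 1.13601.
Total real return ≈ 13.6015%.

13.60%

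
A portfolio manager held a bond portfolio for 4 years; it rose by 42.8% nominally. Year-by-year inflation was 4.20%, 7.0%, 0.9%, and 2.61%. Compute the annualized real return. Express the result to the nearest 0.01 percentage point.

5.46%

Cumulative inflation factor: 1.0420 × 1.070 × 1.009 × 1.0261 ≈ 1.15434.
Nominal growth factor: 1.42800. Real growth factor = 1.42800 / 1.15434 ≈ 1.23707.
Annualized: 1.23707^(1/4) − 1 ≈ 0.05463.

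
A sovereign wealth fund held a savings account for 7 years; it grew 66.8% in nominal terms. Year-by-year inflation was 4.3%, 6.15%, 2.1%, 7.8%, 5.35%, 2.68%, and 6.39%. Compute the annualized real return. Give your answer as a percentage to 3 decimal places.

Cumulative inflation factor: 1.043 × 1.0615 × 1.021 × 1.078 × 1.0535 × 1.0268 × 1.0639 ≈ 1.40239.
Nominal growth factor: 1.66800. Real growth factor = 1.66800 / 1.40239 ≈ 1.18939.
Annualized: 1.18939^(1/7) − 1 ≈ 0.02509.

2.509%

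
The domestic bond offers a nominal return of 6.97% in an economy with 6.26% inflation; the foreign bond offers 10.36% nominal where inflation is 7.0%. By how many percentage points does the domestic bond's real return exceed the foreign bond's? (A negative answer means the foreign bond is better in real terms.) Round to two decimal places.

The domestic bond real return: 1.0697/1.0626 − 1 = 0.668%.
The foreign bond real return: 1.1036/1.070 − 1 = 3.140%.
Difference: 0.668 − 3.140 = -2.472 pp.

-2.47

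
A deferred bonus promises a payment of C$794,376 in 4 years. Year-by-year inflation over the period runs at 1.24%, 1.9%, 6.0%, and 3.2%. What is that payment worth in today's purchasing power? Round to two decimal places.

C$703,905.29

Price-level factor over 4 years: 1.0124 × 1.019 × 1.060 × 1.032 ≈ 1.1285268156.
Purchasing power today: C$794,376 divided by that factor.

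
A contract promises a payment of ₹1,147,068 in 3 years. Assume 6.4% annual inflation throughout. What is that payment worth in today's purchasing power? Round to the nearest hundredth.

₹952,279.16

Price-level factor over 3 years: (1 + 6.4%)^3 = 1.204550144.
Purchasing power today: ₹1,147,068 divided by that factor.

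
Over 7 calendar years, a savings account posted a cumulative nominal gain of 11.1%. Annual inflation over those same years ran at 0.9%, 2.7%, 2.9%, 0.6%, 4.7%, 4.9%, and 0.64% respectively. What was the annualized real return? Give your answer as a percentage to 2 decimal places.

Cumulative inflation factor: 1.009 × 1.027 × 1.029 × 1.006 × 1.047 × 1.049 × 1.0064 ≈ 1.18568.
Nominal growth factor: 1.11100. Real growth factor = 1.11100 / 1.18568 ≈ 0.93701.
Annualized: 0.93701^(1/7) − 1 ≈ -0.00925.

-0.93%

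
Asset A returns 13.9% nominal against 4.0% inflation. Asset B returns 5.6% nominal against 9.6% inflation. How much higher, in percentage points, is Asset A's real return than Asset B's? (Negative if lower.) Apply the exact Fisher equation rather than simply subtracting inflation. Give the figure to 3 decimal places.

13.169

Asset A real return: 1.139/1.040 − 1 = 9.5192%.
Asset B real return: 1.056/1.096 − 1 = -3.6496%.
Difference: 9.5192 − (-3.6496) = 13.1688 pp.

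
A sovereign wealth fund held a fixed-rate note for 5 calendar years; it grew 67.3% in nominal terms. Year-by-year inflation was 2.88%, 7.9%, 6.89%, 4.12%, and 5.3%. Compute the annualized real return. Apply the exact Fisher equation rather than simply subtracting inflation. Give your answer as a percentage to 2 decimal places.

5.16%

Cumulative inflation factor: 1.0288 × 1.079 × 1.0689 × 1.0412 × 1.053 ≈ 1.30092.
Nominal growth factor: 1.67300. Real growth factor = 1.67300 / 1.30092 ≈ 1.28601.
Annualized: 1.28601^(1/5) − 1 ≈ 0.05160.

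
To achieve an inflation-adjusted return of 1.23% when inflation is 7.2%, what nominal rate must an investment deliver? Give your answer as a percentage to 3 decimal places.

8.519%

By the Fisher equation, 1 + r_nom = (1 + 1.23%)(1 + 7.2%) = 1.0123 × 1.072 = 1.0851856.
So r_nom = 8.51856%.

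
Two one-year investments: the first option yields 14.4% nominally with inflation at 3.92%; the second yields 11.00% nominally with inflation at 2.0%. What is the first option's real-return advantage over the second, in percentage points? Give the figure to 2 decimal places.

The first option real return: 1.144/1.0392 − 1 = 10.085%.
The second real return: 1.1100/1.020 − 1 = 8.824%.
Difference: 10.085 − 8.824 = 1.261 pp.

1.26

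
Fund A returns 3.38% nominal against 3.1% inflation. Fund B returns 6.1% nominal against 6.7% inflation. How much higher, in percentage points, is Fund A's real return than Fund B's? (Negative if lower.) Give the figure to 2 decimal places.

0.83

Fund A real return: 1.0338/1.031 − 1 = 0.272%.
Fund B real return: 1.061/1.067 − 1 = -0.562%.
Difference: 0.272 − (-0.562) = 0.834 pp.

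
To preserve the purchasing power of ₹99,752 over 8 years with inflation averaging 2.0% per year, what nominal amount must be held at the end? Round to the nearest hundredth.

Cumulative price-level factor: (1+2.0%)^8 ≈ 1.1716593810.
Multiplying ₹99,752 by the price-level factor gives the future nominal sum.

₹116,875.37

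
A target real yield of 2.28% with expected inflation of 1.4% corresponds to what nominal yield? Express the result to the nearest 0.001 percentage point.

By the Fisher equation, 1 + r_nom = (1 + 2.28%)(1 + 1.4%) = 1.0228 × 1.014 = 1.0371192.
So r_nom = 3.71192%.

3.712%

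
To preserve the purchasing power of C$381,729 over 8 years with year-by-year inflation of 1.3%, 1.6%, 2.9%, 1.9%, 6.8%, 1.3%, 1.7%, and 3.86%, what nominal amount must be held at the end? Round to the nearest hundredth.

Cumulative price-level factor: 1.013 × 1.016 × 1.029 × 1.019 × 1.068 × 1.013 × 1.017 × 1.0386 ≈ 1.2332260255.
The nominal amount required is C$381,729 scaled up by that factor.

C$470,758.14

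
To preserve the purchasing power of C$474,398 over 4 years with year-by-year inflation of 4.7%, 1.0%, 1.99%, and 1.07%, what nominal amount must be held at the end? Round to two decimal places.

C$517,119.32

Cumulative price-level factor: 1.047 × 1.010 × 1.0199 × 1.0107 ≈ 1.0900537491.
Multiplying C$474,398 by the price-level factor gives the future nominal sum.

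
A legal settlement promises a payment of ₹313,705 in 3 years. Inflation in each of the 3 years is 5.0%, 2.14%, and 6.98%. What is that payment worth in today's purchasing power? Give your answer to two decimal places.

₹273,422.15

Price-level factor over 3 years: 1.050 × 1.0214 × 1.0698 = 1.147328406.
Purchasing power today: ₹313,705 divided by that factor.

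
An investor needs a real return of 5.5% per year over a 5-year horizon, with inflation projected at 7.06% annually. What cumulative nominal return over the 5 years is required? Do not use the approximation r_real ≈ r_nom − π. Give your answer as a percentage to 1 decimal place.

Required annual nominal rate: (1+5.5%)(1+7.06%) − 1 = 12.9483%.
Cumulative over 5 years: (1 + 0.129483)^5 − 1 ≈ 0.83822.

83.8%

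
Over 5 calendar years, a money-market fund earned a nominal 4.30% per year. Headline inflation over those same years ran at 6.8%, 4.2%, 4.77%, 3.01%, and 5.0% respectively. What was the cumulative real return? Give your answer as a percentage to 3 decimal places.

-2.124%

Cumulative inflation factor: 1.068 × 1.042 × 1.0477 × 1.0301 × 1.050 ≈ 1.26109.
Nominal growth factor: 1.23430. Real growth factor = 1.23430 / 1.26109 ≈ 0.97876.
Total real return ≈ -2.1238%.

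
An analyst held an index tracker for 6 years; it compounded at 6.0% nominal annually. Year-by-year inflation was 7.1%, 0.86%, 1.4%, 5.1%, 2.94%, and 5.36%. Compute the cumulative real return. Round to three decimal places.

Cumulative inflation factor: 1.071 × 1.0086 × 1.014 × 1.051 × 1.0294 × 1.0536 ≈ 1.24856.
Nominal growth factor: 1.41852. Real growth factor = 1.41852 / 1.24856 ≈ 1.13613.
Total real return ≈ 13.6125%.

13.613%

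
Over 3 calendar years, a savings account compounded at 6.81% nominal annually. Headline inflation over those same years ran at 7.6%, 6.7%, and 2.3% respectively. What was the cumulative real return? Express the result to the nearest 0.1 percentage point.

3.7%

Cumulative inflation factor: 1.076 × 1.067 × 1.023 ≈ 1.17450.
Nominal growth factor: 1.21853. Real growth factor = 1.21853 / 1.17450 ≈ 1.03749.
Total real return ≈ 3.7489%.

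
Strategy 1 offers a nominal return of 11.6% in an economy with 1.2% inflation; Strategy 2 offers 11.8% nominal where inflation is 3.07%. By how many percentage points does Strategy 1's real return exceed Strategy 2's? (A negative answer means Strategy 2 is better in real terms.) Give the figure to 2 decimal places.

1.81

Strategy 1 real return: 1.116/1.012 − 1 = 10.277%.
Strategy 2 real return: 1.118/1.0307 − 1 = 8.470%.
Difference: 10.277 − 8.470 = 1.807 pp.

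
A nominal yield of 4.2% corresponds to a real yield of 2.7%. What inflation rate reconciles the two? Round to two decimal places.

From (1+r_nom) = (1+r_real)(1+π), we get 1+π = (1 + 4.2%)/(1 + 2.7%) = 1.042/1.027 ≈ 1.01461.
So π ≈ 1.4606%.

1.46%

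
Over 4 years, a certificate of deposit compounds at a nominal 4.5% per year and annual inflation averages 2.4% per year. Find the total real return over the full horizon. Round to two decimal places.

8.46%

The annual real rate is (1+4.5%)/(1+2.4%) − 1 = 2.0508%.
Compounded over 4 years: (1 + 0.020508)^4 − 1 ≈ 0.08459.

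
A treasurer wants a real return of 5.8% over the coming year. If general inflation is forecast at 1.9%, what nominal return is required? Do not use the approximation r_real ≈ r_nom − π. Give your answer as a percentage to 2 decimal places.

By the Fisher equation, 1 + r_nom = (1 + 5.8%)(1 + 1.9%) = 1.058 × 1.019 = 1.078102.
So r_nom = 7.8102%.

7.81%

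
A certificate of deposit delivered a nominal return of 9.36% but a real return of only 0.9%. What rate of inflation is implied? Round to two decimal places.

From (1+r_nom) = (1+r_real)(1+π), we get 1+π = (1 + 9.36%)/(1 + 0.9%) = 1.0936/1.009 ≈ 1.08385.
So π ≈ 8.3845%.

8.38%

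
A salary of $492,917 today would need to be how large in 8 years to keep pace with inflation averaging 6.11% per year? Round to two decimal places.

Cumulative price-level factor: (1+6.11%)^8 ≈ 1.6071281801.
The nominal amount required is $492,917 scaled up by that factor.

$792,180.80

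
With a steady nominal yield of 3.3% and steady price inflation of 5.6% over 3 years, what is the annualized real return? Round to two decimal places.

With constant rates the annual real return is the same each year: (1+3.3%)/(1+5.6%) − 1 = -0.02178.

-2.18%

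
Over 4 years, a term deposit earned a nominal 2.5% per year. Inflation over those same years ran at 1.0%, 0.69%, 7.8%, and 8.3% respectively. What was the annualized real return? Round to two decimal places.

Cumulative inflation factor: 1.010 × 1.0069 × 1.078 × 1.083 ≈ 1.18728.
Nominal growth factor: 1.10381. Real growth factor = 1.10381 / 1.18728 ≈ 0.92970.
Annualized: 0.92970^(1/4) − 1 ≈ -0.01806.

-1.81%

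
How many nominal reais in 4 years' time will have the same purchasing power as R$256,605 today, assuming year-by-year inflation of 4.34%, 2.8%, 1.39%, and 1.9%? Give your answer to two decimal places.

Cumulative price-level factor: 1.0434 × 1.028 × 1.0139 × 1.019 ≈ 1.1081875178.
The nominal amount required is R$256,605 scaled up by that factor.

R$284,366.46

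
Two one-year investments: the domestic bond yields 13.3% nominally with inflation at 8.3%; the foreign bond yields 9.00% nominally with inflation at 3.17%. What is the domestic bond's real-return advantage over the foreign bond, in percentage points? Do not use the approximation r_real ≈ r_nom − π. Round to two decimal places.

The domestic bond real return: 1.133/1.083 − 1 = 4.617%.
The foreign bond real return: 1.0900/1.0317 − 1 = 5.651%.
Difference: 4.617 − 5.651 = -1.034 pp.

-1.03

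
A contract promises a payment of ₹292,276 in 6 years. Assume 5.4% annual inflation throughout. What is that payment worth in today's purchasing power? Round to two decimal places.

Price-level factor over 6 years: (1 + 5.4%)^6 ≈ 1.3710196056.
Purchasing power today: ₹292,276 divided by that factor.

₹213,181.49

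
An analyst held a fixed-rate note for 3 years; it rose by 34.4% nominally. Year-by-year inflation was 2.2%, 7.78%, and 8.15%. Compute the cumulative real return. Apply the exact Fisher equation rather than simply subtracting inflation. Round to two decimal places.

Cumulative inflation factor: 1.022 × 1.0778 × 1.0815 ≈ 1.19128.
Nominal growth factor: 1.34400. Real growth factor = 1.34400 / 1.19128 ≈ 1.12819.
Total real return ≈ 12.8194%.

12.82%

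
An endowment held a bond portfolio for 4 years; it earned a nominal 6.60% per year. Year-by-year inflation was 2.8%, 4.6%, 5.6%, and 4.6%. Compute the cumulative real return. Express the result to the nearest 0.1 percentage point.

8.7%

Cumulative inflation factor: 1.028 × 1.046 × 1.056 × 1.046 ≈ 1.18774.
Nominal growth factor: 1.29130. Real growth factor = 1.29130 / 1.18774 ≈ 1.08720.
Total real return ≈ 8.7197%.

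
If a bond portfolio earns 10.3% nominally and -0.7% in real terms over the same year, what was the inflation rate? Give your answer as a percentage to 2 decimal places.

From (1+r_nom) = (1+r_real)(1+π), we get 1+π = (1 + 10.3%)/(1 − 0.7%) = 1.103/0.993 ≈ 1.11078.
So π ≈ 11.0775%.

11.08%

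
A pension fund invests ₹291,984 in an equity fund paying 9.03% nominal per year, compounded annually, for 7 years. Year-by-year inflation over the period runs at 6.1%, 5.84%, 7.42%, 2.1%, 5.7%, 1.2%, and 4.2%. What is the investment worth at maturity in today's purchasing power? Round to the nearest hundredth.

Nominal value at maturity: ₹291,984 × (1 + 9.03%)^7 ≈ ₹534,787.37.
Price-level factor over 7 years: 1.061 × 1.0584 × 1.0742 × 1.021 × 1.057 × 1.012 × 1.042 ≈ 1.3727748814.
The maturity value deflated by that factor is the answer in today's purchasing power.

₹389,566.69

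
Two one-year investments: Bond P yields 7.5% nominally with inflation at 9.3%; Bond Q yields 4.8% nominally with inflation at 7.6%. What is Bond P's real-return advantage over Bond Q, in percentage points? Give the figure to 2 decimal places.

0.96

Bond P real return: 1.075/1.093 − 1 = -1.647%.
Bond Q real return: 1.048/1.076 − 1 = -2.602%.
Difference: -1.647 − (-2.602) = 0.955 pp.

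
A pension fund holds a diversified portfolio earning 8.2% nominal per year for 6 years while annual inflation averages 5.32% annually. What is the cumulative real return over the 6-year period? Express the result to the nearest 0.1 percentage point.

17.6%

The annual real rate is (1+8.2%)/(1+5.32%) − 1 = 2.7345%.
Compounded over 6 years: (1 + 0.027345)^6 − 1 ≈ 0.17571.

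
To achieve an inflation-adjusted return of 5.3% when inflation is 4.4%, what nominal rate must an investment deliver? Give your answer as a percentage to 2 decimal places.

By the Fisher equation, 1 + r_nom = (1 + 5.3%)(1 + 4.4%) = 1.053 × 1.044 = 1.099332.
So r_nom = 9.9332%.

9.93%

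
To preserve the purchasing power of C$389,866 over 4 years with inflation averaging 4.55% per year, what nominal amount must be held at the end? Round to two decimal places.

C$465,812.90

Cumulative price-level factor: (1+4.55%)^4 ≈ 1.1948025714.
The nominal amount required is C$389,866 scaled up by that factor.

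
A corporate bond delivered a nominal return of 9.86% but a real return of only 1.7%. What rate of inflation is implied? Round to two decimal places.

From (1+r_nom) = (1+r_real)(1+π), we get 1+π = (1 + 9.86%)/(1 + 1.7%) = 1.0986/1.017 ≈ 1.08024.
So π ≈ 8.0236%.

8.02%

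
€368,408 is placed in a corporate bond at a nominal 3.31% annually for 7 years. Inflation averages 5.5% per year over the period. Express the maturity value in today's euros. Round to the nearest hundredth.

€318,096.12

Nominal value at maturity: €368,408 × (1 + 3.31%)^7 ≈ €462,727.79.
Price-level factor over 7 years: (1 + 5.5%)^7 ≈ 1.4546791611.
The maturity value deflated by that factor is the answer in today's purchasing power.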